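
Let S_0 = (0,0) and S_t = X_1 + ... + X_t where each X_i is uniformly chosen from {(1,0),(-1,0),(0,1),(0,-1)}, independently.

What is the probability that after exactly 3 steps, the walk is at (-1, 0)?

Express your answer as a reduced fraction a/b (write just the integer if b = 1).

Let h be the number of horizontal steps (so 3-h are vertical). To end at (-1,0) need (h-1)/2 right-steps and ((3-h)+0)/2 up-steps.
Sum over h with 1 ≤ h ≤ 3, h ≡ 1 (mod 2), 3-h ≡ 0 (mod 2):
h=1: C(3,1)·C(1,0)·C(2,1) = 3·1·2 = 6
h=3: C(3,3)·C(3,1)·C(0,0) = 1·3·1 = 3
Total favorable: 9
Total paths: 4^3 = 64
P = 9/64 = 9/64

Answer: 9/64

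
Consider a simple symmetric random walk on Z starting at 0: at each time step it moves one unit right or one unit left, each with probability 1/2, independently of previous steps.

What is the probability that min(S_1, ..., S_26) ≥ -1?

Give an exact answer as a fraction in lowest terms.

Let f(t,s) = #length-t paths at position s with S_1..S_t all ≥ -1.
f(t,s) = f(t-1,s-1) + f(t-1,s+1) for s ≥ -1; f(t,s) = 0 for s < -1.
t=0: f(0,0)=1
t=1: f(1,-1)=1 f(1,1)=1
t=2: f(2,0)=2 f(2,2)=1
t=3: f(3,-1)=2 f(3,1)=3 f(3,3)=1
t=4: f(4,0)=5 f(4,2)=4 f(4,4)=1
t=5: f(5,-1)=5 f(5,1)=9 f(5,3)=5 f(5,5)=1
t=6: f(6,0)=14 f(6,2)=14 f(6,4)=6 f(6,6)=1
t=7: f(7,-1)=14 f(7,1)=28 f(7,3)=20 f(7,5)=7 f(7,7)=1
t=8: f(8,0)=42 f(8,2)=48 f(8,4)=27 f(8,6)=8 f(8,8)=1
t=9: f(9,-1)=42 f(9,1)=90 f(9,3)=75 f(9,5)=35 f(9,7)=9 f(9,9)=1
t=10: f(10,0)=132 f(10,2)=165 f(10,4)=110 f(10,6)=44 f(10,8)=10 f(10,10)=1
t=11: f(11,-1)=132 f(11,1)=297 f(11,3)=275 f(11,5)=154 f(11,7)=54 f(11,9)=11 f(11,11)=1
t=12: f(12,0)=429 f(12,2)=572 f(12,4)=429 f(12,6)=208 f(12,8)=65 f(12,10)=12 f(12,12)=1
t=13: f(13,-1)=429 f(13,1)=1001 f(13,3)=1001 f(13,5)=637 f(13,7)=273 f(13,9)=77 f(13,11)=13 f(13,13)=1
t=14: f(14,0)=1430 f(14,2)=2002 f(14,4)=1638 f(14,6)=910 f(14,8)=350 f(14,10)=90 f(14,12)=14 f(14,14)=1
t=15: f(15,-1)=1430 f(15,1)=3432 f(15,3)=3640 f(15,5)=2548 f(15,7)=1260 f(15,9)=440 f(15,11)=104 f(15,13)=15 f(15,15)=1
t=16: f(16,0)=4862 f(16,2)=7072 f(16,4)=6188 f(16,6)=3808 f(16,8)=1700 f(16,10)=544 f(16,12)=119 f(16,14)=16 f(16,16)=1
t=17: f(17,-1)=4862 f(17,1)=11934 f(17,3)=13260 f(17,5)=9996 f(17,7)=5508 f(17,9)=2244 f(17,11)=663 f(17,13)=135 f(17,15)=17 f(17,17)=1
t=18: f(18,0)=16796 f(18,2)=25194 f(18,4)=23256 f(18,6)=15504 f(18,8)=7752 f(18,10)=2907 f(18,12)=798 f(18,14)=152 f(18,16)=18 f(18,18)=1
t=19: f(19,-1)=16796 f(19,1)=41990 f(19,3)=48450 f(19,5)=38760 f(19,7)=23256 f(19,9)=10659 f(19,11)=3705 f(19,13)=950 f(19,15)=170 f(19,17)=19 f(19,19)=1
t=20: f(20,0)=58786 f(20,2)=90440 f(20,4)=87210 f(20,6)=62016 f(20,8)=33915 f(20,10)=14364 f(20,12)=4655 f(20,14)=1120 f(20,16)=189 f(20,18)=20 f(20,20)=1
t=21: f(21,-1)=58786 f(21,1)=149226 f(21,3)=177650 f(21,5)=149226 f(21,7)=95931 f(21,9)=48279 f(21,11)=19019 f(21,13)=5775 f(21,15)=1309 f(21,17)=209 f(21,19)=21 f(21,21)=1
t=22: f(22,0)=208012 f(22,2)=326876 f(22,4)=326876 f(22,6)=245157 f(22,8)=144210 f(22,10)=67298 f(22,12)=24794 f(22,14)=7084 f(22,16)=1518 f(22,18)=230 f(22,20)=22 f(22,22)=1
t=23: f(23,-1)=208012 f(23,1)=534888 f(23,3)=653752 f(23,5)=572033 f(23,7)=389367 f(23,9)=211508 f(23,11)=92092 f(23,13)=31878 f(23,15)=8602 f(23,17)=1748 f(23,19)=252 f(23,21)=23 f(23,23)=1
t=24: f(24,0)=742900 f(24,2)=1188640 f(24,4)=1225785 f(24,6)=961400 f(24,8)=600875 f(24,10)=303600 f(24,12)=123970 f(24,14)=40480 f(24,16)=10350 f(24,18)=2000 f(24,20)=275 f(24,22)=24 f(24,24)=1
t=25: f(25,-1)=742900 f(25,1)=1931540 f(25,3)=2414425 f(25,5)=2187185 f(25,7)=1562275 f(25,9)=904475 f(25,11)=427570 f(25,13)=164450 f(25,15)=50830 f(25,17)=12350 f(25,19)=2275 f(25,21)=299 f(25,23)=25 f(25,25)=1
t=26: f(26,0)=2674440 f(26,2)=4345965 f(26,4)=4601610 f(26,6)=3749460 f(26,8)=2466750 f(26,10)=1332045 f(26,12)=592020 f(26,14)=215280 f(26,16)=63180 f(26,18)=14625 f(26,20)=2574 f(26,22)=324 f(26,24)=26 f(26,26)=1
Σ_s f(26,s) = 20058300
P = 20058300/67108864 = 5014575/16777216

Answer: 5014575/16777216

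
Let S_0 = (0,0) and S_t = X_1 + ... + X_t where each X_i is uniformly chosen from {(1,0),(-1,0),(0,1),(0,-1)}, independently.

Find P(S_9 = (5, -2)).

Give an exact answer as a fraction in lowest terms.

Let h be the number of horizontal steps (so 9-h are vertical). To end at (5,-2) need (h+5)/2 right-steps and ((9-h)-2)/2 up-steps.
Sum over h with 5 ≤ h ≤ 7, h ≡ 1 (mod 2), 9-h ≡ 0 (mod 2):
h=5: C(9,5)·C(5,5)·C(4,1) = 126·1·4 = 504
h=7: C(9,7)·C(7,6)·C(2,0) = 36·7·1 = 252
Total favorable: 756
Total paths: 4^9 = 262144
P = 756/262144 = 189/65536

Answer: 189/65536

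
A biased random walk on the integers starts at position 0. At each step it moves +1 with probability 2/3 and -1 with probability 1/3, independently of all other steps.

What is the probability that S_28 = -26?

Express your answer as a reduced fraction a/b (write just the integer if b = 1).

Answer: 56/22876792454961

Derivation:
To reach position -26 after 28 steps: need 1 step of +1 and 27 steps of -1.
Number of such sequences: C(28,1) = 28
Each has probability (2/3)^1 · (1/3)^27 = 2/22876792454961
P = 28 · 2/22876792454961 = 56/22876792454961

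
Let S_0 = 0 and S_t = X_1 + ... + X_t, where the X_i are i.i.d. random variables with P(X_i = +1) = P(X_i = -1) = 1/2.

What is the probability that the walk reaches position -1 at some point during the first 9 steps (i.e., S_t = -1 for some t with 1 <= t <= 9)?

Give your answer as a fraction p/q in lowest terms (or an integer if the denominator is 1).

Answer: 193/256

Derivation:
Count via complement. Let g(t,s) = #length-t paths at position s with S_1..S_t all ≠ -1.
g(t,s) = g(t-1,s-1) + g(t-1,s+1) for s ≠ -1; g(t,-1) = 0.
t=0: g(0,0)=1
t=1: g(1,1)=1
t=2: g(2,0)=1 g(2,2)=1
t=3: g(3,1)=2 g(3,3)=1
t=4: g(4,0)=2 g(4,2)=3 g(4,4)=1
t=5: g(5,1)=5 g(5,3)=4 g(5,5)=1
t=6: g(6,0)=5 g(6,2)=9 g(6,4)=5 g(6,6)=1
t=7: g(7,1)=14 g(7,3)=14 g(7,5)=6 g(7,7)=1
t=8: g(8,0)=14 g(8,2)=28 g(8,4)=20 g(8,6)=7 g(8,8)=1
t=9: g(9,1)=42 g(9,3)=48 g(9,5)=27 g(9,7)=8 g(9,9)=1
Paths never hitting -1: Σ_s g(9,s) = 126
Paths hitting -1: 2^9 - 126 = 386
P = 386/512 = 193/256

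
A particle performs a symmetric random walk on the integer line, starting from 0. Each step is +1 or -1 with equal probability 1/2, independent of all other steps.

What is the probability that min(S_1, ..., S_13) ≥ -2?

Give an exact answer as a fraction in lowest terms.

Let f(t,s) = #length-t paths at position s with S_1..S_t all ≥ -2.
f(t,s) = f(t-1,s-1) + f(t-1,s+1) for s ≥ -2; f(t,s) = 0 for s < -2.
t=0: f(0,0)=1
t=1: f(1,-1)=1 f(1,1)=1
t=2: f(2,-2)=1 f(2,0)=2 f(2,2)=1
t=3: f(3,-1)=3 f(3,1)=3 f(3,3)=1
t=4: f(4,-2)=3 f(4,0)=6 f(4,2)=4 f(4,4)=1
t=5: f(5,-1)=9 f(5,1)=10 f(5,3)=5 f(5,5)=1
t=6: f(6,-2)=9 f(6,0)=19 f(6,2)=15 f(6,4)=6 f(6,6)=1
t=7: f(7,-1)=28 f(7,1)=34 f(7,3)=21 f(7,5)=7 f(7,7)=1
t=8: f(8,-2)=28 f(8,0)=62 f(8,2)=55 f(8,4)=28 f(8,6)=8 f(8,8)=1
t=9: f(9,-1)=90 f(9,1)=117 f(9,3)=83 f(9,5)=36 f(9,7)=9 f(9,9)=1
t=10: f(10,-2)=90 f(10,0)=207 f(10,2)=200 f(10,4)=119 f(10,6)=45 f(10,8)=10 f(10,10)=1
t=11: f(11,-1)=297 f(11,1)=407 f(11,3)=319 f(11,5)=164 f(11,7)=55 f(11,9)=11 f(11,11)=1
t=12: f(12,-2)=297 f(12,0)=704 f(12,2)=726 f(12,4)=483 f(12,6)=219 f(12,8)=66 f(12,10)=12 f(12,12)=1
t=13: f(13,-1)=1001 f(13,1)=1430 f(13,3)=1209 f(13,5)=702 f(13,7)=285 f(13,9)=78 f(13,11)=13 f(13,13)=1
Σ_s f(13,s) = 4719
P = 4719/8192 = 4719/8192

Answer: 4719/8192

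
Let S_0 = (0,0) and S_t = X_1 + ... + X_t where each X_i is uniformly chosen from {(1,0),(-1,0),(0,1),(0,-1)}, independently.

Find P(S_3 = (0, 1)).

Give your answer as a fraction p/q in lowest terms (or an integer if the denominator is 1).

Let h be the number of horizontal steps (so 3-h are vertical). To end at (0,1) need (h+0)/2 right-steps and ((3-h)+1)/2 up-steps.
Sum over h with 0 ≤ h ≤ 2, h ≡ 0 (mod 2), 3-h ≡ 1 (mod 2):
h=0: C(3,0)·C(0,0)·C(3,2) = 1·1·3 = 3
h=2: C(3,2)·C(2,1)·C(1,1) = 3·2·1 = 6
Total favorable: 9
Total paths: 4^3 = 64
P = 9/64 = 9/64

Answer: 9/64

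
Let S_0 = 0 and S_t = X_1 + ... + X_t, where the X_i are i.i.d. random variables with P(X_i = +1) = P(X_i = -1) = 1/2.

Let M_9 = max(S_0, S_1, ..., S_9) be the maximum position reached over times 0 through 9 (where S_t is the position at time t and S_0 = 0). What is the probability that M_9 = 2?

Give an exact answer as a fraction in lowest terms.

Let M_9 = max(S_0,...,S_9). Use the reflection principle: for j ≥ 1, #{paths with M_9 ≥ j} = #{S_9 ≥ j} + #{S_9 ≥ j+1}.
By reflection, #{M_9 ≥ 2} = #{S_9 ≥ 2} + #{S_9 ≥ 3} = 130 + 130 = 260.
#{M_9 ≥ 3} = #{S_9 ≥ 3} + #{S_9 ≥ 4} = 130 + 46 = 176.
#{M_9 = 2} = 260 - 176 = 84.
P(M_9 = 2) = 84/512 = 21/128

Answer: 21/128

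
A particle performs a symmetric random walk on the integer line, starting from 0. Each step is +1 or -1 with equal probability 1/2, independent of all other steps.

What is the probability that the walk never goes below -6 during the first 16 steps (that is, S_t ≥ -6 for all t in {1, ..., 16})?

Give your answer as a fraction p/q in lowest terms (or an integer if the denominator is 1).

Let f(t,s) = #length-t paths at position s with S_1..S_t all ≥ -6.
f(t,s) = f(t-1,s-1) + f(t-1,s+1) for s ≥ -6; f(t,s) = 0 for s < -6.
t=0: f(0,0)=1
t=1: f(1,-1)=1 f(1,1)=1
t=2: f(2,-2)=1 f(2,0)=2 f(2,2)=1
t=3: f(3,-3)=1 f(3,-1)=3 f(3,1)=3 f(3,3)=1
t=4: f(4,-4)=1 f(4,-2)=4 f(4,0)=6 f(4,2)=4 f(4,4)=1
t=5: f(5,-5)=1 f(5,-3)=5 f(5,-1)=10 f(5,1)=10 f(5,3)=5 f(5,5)=1
t=6: f(6,-6)=1 f(6,-4)=6 f(6,-2)=15 f(6,0)=20 f(6,2)=15 f(6,4)=6 f(6,6)=1
t=7: f(7,-5)=7 f(7,-3)=21 f(7,-1)=35 f(7,1)=35 f(7,3)=21 f(7,5)=7 f(7,7)=1
t=8: f(8,-6)=7 f(8,-4)=28 f(8,-2)=56 f(8,0)=70 f(8,2)=56 f(8,4)=28 f(8,6)=8 f(8,8)=1
t=9: f(9,-5)=35 f(9,-3)=84 f(9,-1)=126 f(9,1)=126 f(9,3)=84 f(9,5)=36 f(9,7)=9 f(9,9)=1
t=10: f(10,-6)=35 f(10,-4)=119 f(10,-2)=210 f(10,0)=252 f(10,2)=210 f(10,4)=120 f(10,6)=45 f(10,8)=10 f(10,10)=1
t=11: f(11,-5)=154 f(11,-3)=329 f(11,-1)=462 f(11,1)=462 f(11,3)=330 f(11,5)=165 f(11,7)=55 f(11,9)=11 f(11,11)=1
t=12: f(12,-6)=154 f(12,-4)=483 f(12,-2)=791 f(12,0)=924 f(12,2)=792 f(12,4)=495 f(12,6)=220 f(12,8)=66 f(12,10)=12 f(12,12)=1
t=13: f(13,-5)=637 f(13,-3)=1274 f(13,-1)=1715 f(13,1)=1716 f(13,3)=1287 f(13,5)=715 f(13,7)=286 f(13,9)=78 f(13,11)=13 f(13,13)=1
t=14: f(14,-6)=637 f(14,-4)=1911 f(14,-2)=2989 f(14,0)=3431 f(14,2)=3003 f(14,4)=2002 f(14,6)=1001 f(14,8)=364 f(14,10)=91 f(14,12)=14 f(14,14)=1
t=15: f(15,-5)=2548 f(15,-3)=4900 f(15,-1)=6420 f(15,1)=6434 f(15,3)=5005 f(15,5)=3003 f(15,7)=1365 f(15,9)=455 f(15,11)=105 f(15,13)=15 f(15,15)=1
t=16: f(16,-6)=2548 f(16,-4)=7448 f(16,-2)=11320 f(16,0)=12854 f(16,2)=11439 f(16,4)=8008 f(16,6)=4368 f(16,8)=1820 f(16,10)=560 f(16,12)=120 f(16,14)=16 f(16,16)=1
Σ_s f(16,s) = 60502
P = 60502/65536 = 30251/32768

Answer: 30251/32768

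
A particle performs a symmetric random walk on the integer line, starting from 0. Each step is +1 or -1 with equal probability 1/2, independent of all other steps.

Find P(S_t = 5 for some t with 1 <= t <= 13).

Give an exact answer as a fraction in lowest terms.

Count via complement. Let g(t,s) = #length-t paths at position s with S_1..S_t all ≠ 5.
g(t,s) = g(t-1,s-1) + g(t-1,s+1) for s ≠ 5; g(t,5) = 0.
t=0: g(0,0)=1
t=1: g(1,-1)=1 g(1,1)=1
t=2: g(2,-2)=1 g(2,0)=2 g(2,2)=1
t=3: g(3,-3)=1 g(3,-1)=3 g(3,1)=3 g(3,3)=1
t=4: g(4,-4)=1 g(4,-2)=4 g(4,0)=6 g(4,2)=4 g(4,4)=1
t=5: g(5,-5)=1 g(5,-3)=5 g(5,-1)=10 g(5,1)=10 g(5,3)=5
t=6: g(6,-6)=1 g(6,-4)=6 g(6,-2)=15 g(6,0)=20 g(6,2)=15 g(6,4)=5
t=7: g(7,-7)=1 g(7,-5)=7 g(7,-3)=21 g(7,-1)=35 g(7,1)=35 g(7,3)=20
t=8: g(8,-8)=1 g(8,-6)=8 g(8,-4)=28 g(8,-2)=56 g(8,0)=70 g(8,2)=55 g(8,4)=20
t=9: g(9,-9)=1 g(9,-7)=9 g(9,-5)=36 g(9,-3)=84 g(9,-1)=126 g(9,1)=125 g(9,3)=75
t=10: g(10,-10)=1 g(10,-8)=10 g(10,-6)=45 g(10,-4)=120 g(10,-2)=210 g(10,0)=251 g(10,2)=200 g(10,4)=75
t=11: g(11,-11)=1 g(11,-9)=11 g(11,-7)=55 g(11,-5)=165 g(11,-3)=330 g(11,-1)=461 g(11,1)=451 g(11,3)=275
t=12: g(12,-12)=1 g(12,-10)=12 g(12,-8)=66 g(12,-6)=220 g(12,-4)=495 g(12,-2)=791 g(12,0)=912 g(12,2)=726 g(12,4)=275
t=13: g(13,-13)=1 g(13,-11)=13 g(13,-9)=78 g(13,-7)=286 g(13,-5)=715 g(13,-3)=1286 g(13,-1)=1703 g(13,1)=1638 g(13,3)=1001
Paths never hitting 5: Σ_s g(13,s) = 6721
Paths hitting 5: 2^13 - 6721 = 1471
P = 1471/8192 = 1471/8192

Answer: 1471/8192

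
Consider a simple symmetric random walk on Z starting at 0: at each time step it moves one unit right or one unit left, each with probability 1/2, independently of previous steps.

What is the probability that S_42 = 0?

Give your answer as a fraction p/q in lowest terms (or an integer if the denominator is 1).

Answer: 67282234305/549755813888

Derivation:
To return to 0 after 42 steps: need exactly 21 steps of +1 and 21 of -1.
Favorable paths: C(42,21) = 538257874440
Total paths: 2^42 = 4398046511104
P = 538257874440/4398046511104 = 67282234305/549755813888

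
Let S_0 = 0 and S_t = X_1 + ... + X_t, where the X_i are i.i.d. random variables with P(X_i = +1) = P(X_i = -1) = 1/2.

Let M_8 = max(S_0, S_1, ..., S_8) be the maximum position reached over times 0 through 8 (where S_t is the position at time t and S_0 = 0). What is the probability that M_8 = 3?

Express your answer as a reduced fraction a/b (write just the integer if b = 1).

Let M_8 = max(S_0,...,S_8). Use the reflection principle: for j ≥ 1, #{paths with M_8 ≥ j} = #{S_8 ≥ j} + #{S_8 ≥ j+1}.
By reflection, #{M_8 ≥ 3} = #{S_8 ≥ 3} + #{S_8 ≥ 4} = 37 + 37 = 74.
#{M_8 ≥ 4} = #{S_8 ≥ 4} + #{S_8 ≥ 5} = 37 + 9 = 46.
#{M_8 = 3} = 74 - 46 = 28.
P(M_8 = 3) = 28/256 = 7/64

Answer: 7/64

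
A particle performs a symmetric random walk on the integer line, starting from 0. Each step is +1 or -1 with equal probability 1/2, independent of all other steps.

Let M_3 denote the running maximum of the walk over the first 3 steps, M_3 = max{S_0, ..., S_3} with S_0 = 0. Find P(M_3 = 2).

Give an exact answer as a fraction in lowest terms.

Answer: 1/8

Derivation:
Let M_3 = max(S_0,...,S_3). Use the reflection principle: for j ≥ 1, #{paths with M_3 ≥ j} = #{S_3 ≥ j} + #{S_3 ≥ j+1}.
By reflection, #{M_3 ≥ 2} = #{S_3 ≥ 2} + #{S_3 ≥ 3} = 1 + 1 = 2.
#{M_3 ≥ 3} = #{S_3 ≥ 3} + #{S_3 ≥ 4} = 1 + 0 = 1.
#{M_3 = 2} = 2 - 1 = 1.
P(M_3 = 2) = 1/8 = 1/8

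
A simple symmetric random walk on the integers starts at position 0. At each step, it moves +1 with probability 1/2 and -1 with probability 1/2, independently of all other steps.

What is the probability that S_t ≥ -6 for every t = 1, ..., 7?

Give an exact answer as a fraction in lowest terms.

Answer: 127/128

Derivation:
Let f(t,s) = #length-t paths at position s with S_1..S_t all ≥ -6.
f(t,s) = f(t-1,s-1) + f(t-1,s+1) for s ≥ -6; f(t,s) = 0 for s < -6.
t=0: f(0,0)=1
t=1: f(1,-1)=1 f(1,1)=1
t=2: f(2,-2)=1 f(2,0)=2 f(2,2)=1
t=3: f(3,-3)=1 f(3,-1)=3 f(3,1)=3 f(3,3)=1
t=4: f(4,-4)=1 f(4,-2)=4 f(4,0)=6 f(4,2)=4 f(4,4)=1
t=5: f(5,-5)=1 f(5,-3)=5 f(5,-1)=10 f(5,1)=10 f(5,3)=5 f(5,5)=1
t=6: f(6,-6)=1 f(6,-4)=6 f(6,-2)=15 f(6,0)=20 f(6,2)=15 f(6,4)=6 f(6,6)=1
t=7: f(7,-5)=7 f(7,-3)=21 f(7,-1)=35 f(7,1)=35 f(7,3)=21 f(7,5)=7 f(7,7)=1
Σ_s f(7,s) = 127
P = 127/128 = 127/128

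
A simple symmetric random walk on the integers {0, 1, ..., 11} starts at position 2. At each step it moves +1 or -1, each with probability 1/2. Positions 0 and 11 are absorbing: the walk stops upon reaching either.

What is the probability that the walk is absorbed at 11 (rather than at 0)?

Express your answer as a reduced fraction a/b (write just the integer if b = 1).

Symmetric walk (p = 1/2): the harmonic-function argument gives P(hit 11 before 0 | start at 2) = a/N.
P = 2/11 = 2/11

Answer: 2/11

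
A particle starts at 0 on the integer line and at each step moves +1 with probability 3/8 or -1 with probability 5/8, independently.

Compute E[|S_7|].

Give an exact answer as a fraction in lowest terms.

Answer: 169687/65536

Derivation:
S_7 takes values m ≡ 1 (mod 2) with |m| ≤ 7; P(S_7=m) = C(7,(7+m)/2) · (3/8)^((7+m)/2) · (5/8)^((7-m)/2).
Distribution: P(S=-7)=78125/2097152, P(S=-5)=328125/2097152, P(S=-3)=590625/2097152, P(S=-1)=590625/2097152, P(S=1)=354375/2097152, P(S=3)=127575/2097152, P(S=5)=25515/2097152, P(S=7)=2187/2097152
E[|S_7|] = Σ_m |m|·P(S_7=m) = 169687/65536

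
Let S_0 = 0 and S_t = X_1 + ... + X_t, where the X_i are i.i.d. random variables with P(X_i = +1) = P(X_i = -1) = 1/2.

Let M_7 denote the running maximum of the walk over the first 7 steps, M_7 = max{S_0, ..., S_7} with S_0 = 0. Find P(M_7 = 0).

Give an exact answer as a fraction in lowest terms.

Let M_7 = max(S_0,...,S_7). Use the reflection principle: for j ≥ 1, #{paths with M_7 ≥ j} = #{S_7 ≥ j} + #{S_7 ≥ j+1}.
P(M_7 ≥ 0) = 1 since S_0 = 0, so #{M_7 ≥ 0} = 128.
#{M_7 ≥ 1} = #{S_7 ≥ 1} + #{S_7 ≥ 2} = 64 + 29 = 93.
#{M_7 = 0} = 128 - 93 = 35.
P(M_7 = 0) = 35/128 = 35/128

Answer: 35/128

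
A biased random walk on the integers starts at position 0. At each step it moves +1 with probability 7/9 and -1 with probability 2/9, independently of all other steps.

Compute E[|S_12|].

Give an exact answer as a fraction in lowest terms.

S_12 takes values m ≡ 0 (mod 2) with |m| ≤ 12; P(S_12=m) = C(12,(12+m)/2) · (7/9)^((12+m)/2) · (2/9)^((12-m)/2).
Distribution: P(S=-12)=4096/282429536481, P(S=-10)=57344/94143178827, P(S=-8)=1103872/94143178827, P(S=-6)=38635520/282429536481, P(S=-4)=33806080/31381059609, P(S=-2)=189314048/31381059609, P(S=0)=2319097088/94143178827, P(S=2)=2319097088/31381059609, P(S=4)=5073024880/31381059609, P(S=6)=71022348320/282429536481, P(S=8)=24857821912/94143178827, P(S=10)=15818613944/94143178827, P(S=12)=13841287201/282429536481
E[|S_12|] = Σ_m |m|·P(S_12=m) = 210292563452/31381059609

Answer: 210292563452/31381059609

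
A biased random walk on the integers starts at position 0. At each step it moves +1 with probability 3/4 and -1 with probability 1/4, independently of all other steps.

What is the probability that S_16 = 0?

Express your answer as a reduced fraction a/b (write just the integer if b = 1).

To be at 0 after 16 steps: need exactly 8 steps of +1 and 8 of -1.
Number of such sequences: C(16,8) = 12870
Each has probability (3/4)^8 · (1/4)^8 = 6561/4294967296
P = 12870 · 6561/4294967296 = 42220035/2147483648

Answer: 42220035/2147483648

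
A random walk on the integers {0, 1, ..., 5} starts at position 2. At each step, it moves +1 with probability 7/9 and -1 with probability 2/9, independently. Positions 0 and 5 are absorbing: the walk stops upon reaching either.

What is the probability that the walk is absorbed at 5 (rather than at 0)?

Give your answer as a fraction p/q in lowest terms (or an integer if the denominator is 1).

Biased walk: p = 7/9, q = 2/9, r = q/p = 2/7
Gambler's ruin: P(hit 5 before 0 | start at 2) = (1 - r^a)/(1 - r^N)
r^2 = 4/49; r^5 = 32/16807
P = (1 - 4/49) / (1 - 32/16807) = 45/49 / 16775/16807 = 3087/3355

Answer: 3087/3355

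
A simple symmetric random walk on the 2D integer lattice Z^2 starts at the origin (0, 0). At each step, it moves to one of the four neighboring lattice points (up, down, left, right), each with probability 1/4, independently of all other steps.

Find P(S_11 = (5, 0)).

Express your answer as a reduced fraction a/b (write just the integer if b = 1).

Let h be the number of horizontal steps (so 11-h are vertical). To end at (5,0) need (h+5)/2 right-steps and ((11-h)+0)/2 up-steps.
Sum over h with 5 ≤ h ≤ 11, h ≡ 1 (mod 2), 11-h ≡ 0 (mod 2):
h=5: C(11,5)·C(5,5)·C(6,3) = 462·1·20 = 9240
h=7: C(11,7)·C(7,6)·C(4,2) = 330·7·6 = 13860
h=9: C(11,9)·C(9,7)·C(2,1) = 55·36·2 = 3960
h=11: C(11,11)·C(11,8)·C(0,0) = 1·165·1 = 165
Total favorable: 27225
Total paths: 4^11 = 4194304
P = 27225/4194304 = 27225/4194304

Answer: 27225/4194304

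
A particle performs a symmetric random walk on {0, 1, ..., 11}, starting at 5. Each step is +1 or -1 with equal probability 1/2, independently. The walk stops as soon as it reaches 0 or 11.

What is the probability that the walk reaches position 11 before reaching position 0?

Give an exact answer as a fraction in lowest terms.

Symmetric walk (p = 1/2): the harmonic-function argument gives P(hit 11 before 0 | start at 5) = a/N.
P = 5/11 = 5/11

Answer: 5/11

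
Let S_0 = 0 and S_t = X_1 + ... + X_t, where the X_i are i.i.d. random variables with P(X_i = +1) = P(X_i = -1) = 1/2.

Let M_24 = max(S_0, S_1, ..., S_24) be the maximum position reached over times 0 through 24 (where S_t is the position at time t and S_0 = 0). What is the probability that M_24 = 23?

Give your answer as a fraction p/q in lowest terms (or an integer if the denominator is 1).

Let M_24 = max(S_0,...,S_24). Use the reflection principle: for j ≥ 1, #{paths with M_24 ≥ j} = #{S_24 ≥ j} + #{S_24 ≥ j+1}.
By reflection, #{M_24 ≥ 23} = #{S_24 ≥ 23} + #{S_24 ≥ 24} = 1 + 1 = 2.
#{M_24 ≥ 24} = #{S_24 ≥ 24} + #{S_24 ≥ 25} = 1 + 0 = 1.
#{M_24 = 23} = 2 - 1 = 1.
P(M_24 = 23) = 1/16777216 = 1/16777216

Answer: 1/16777216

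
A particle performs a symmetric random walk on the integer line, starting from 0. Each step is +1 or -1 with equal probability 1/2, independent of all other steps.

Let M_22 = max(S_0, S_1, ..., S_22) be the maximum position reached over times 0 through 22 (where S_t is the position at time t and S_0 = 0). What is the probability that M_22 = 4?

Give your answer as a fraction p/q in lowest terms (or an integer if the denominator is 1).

Let M_22 = max(S_0,...,S_22). Use the reflection principle: for j ≥ 1, #{paths with M_22 ≥ j} = #{S_22 ≥ j} + #{S_22 ≥ j+1}.
By reflection, #{M_22 ≥ 4} = #{S_22 ≥ 4} + #{S_22 ≥ 5} = 1097790 + 600370 = 1698160.
#{M_22 ≥ 5} = #{S_22 ≥ 5} + #{S_22 ≥ 6} = 600370 + 600370 = 1200740.
#{M_22 = 4} = 1698160 - 1200740 = 497420.
P(M_22 = 4) = 497420/4194304 = 124355/1048576

Answer: 124355/1048576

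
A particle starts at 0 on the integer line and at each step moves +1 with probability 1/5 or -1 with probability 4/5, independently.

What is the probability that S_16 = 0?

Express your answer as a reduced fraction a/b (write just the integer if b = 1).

To be at 0 after 16 steps: need exactly 8 steps of +1 and 8 of -1.
Number of such sequences: C(16,8) = 12870
Each has probability (1/5)^8 · (4/5)^8 = 65536/152587890625
P = 12870 · 65536/152587890625 = 168689664/30517578125

Answer: 168689664/30517578125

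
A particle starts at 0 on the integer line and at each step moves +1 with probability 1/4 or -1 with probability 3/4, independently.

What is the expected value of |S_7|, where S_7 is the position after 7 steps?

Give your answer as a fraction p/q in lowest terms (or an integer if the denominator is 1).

S_7 takes values m ≡ 1 (mod 2) with |m| ≤ 7; P(S_7=m) = C(7,(7+m)/2) · (1/4)^((7+m)/2) · (3/4)^((7-m)/2).
Distribution: P(S=-7)=2187/16384, P(S=-5)=5103/16384, P(S=-3)=5103/16384, P(S=-1)=2835/16384, P(S=1)=945/16384, P(S=3)=189/16384, P(S=5)=21/16384, P(S=7)=1/16384
E[|S_7|] = Σ_m |m|·P(S_7=m) = 3787/1024

Answer: 3787/1024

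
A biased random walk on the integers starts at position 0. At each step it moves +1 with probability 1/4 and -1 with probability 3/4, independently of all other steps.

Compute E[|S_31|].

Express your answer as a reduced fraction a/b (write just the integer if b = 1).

S_31 takes values m ≡ 1 (mod 2) with |m| ≤ 31; P(S_31=m) = C(31,(31+m)/2) · (1/4)^((31+m)/2) · (3/4)^((31-m)/2).
Distribution: P(S=-31)=617673396283947/4611686018427387904, P(S=-29)=6382625094934119/4611686018427387904, P(S=-27)=31913125474670595/4611686018427387904, P(S=-25)=102831182085049695/4611686018427387904, P(S=-23)=239939424865115955/4611686018427387904, P(S=-21)=431890964757208719/4611686018427387904, P(S=-19)=623842504649301483/4611686018427387904, P(S=-17)=742669648392025575/4611686018427387904, P(S=-15)=742669648392025575/4611686018427387904, P(S=-13)=632644515296910675/4611686018427387904, P(S=-11)=463939311217734495/4611686018427387904, P(S=-9)=295234107138558315/4611686018427387904, P(S=-7)=164018948410310175/4611686018427387904, P(S=-5)=79906667174253675/4611686018427387904, P(S=-3)=34245714503251575/4611686018427387904, P(S=-1)=12937269923450595/4611686018427387904, P(S=1)=4312423307816865/4611686018427387904, P(S=3)=1268359796416725/4611686018427387904, P(S=5)=328834021293225/4611686018427387904, P(S=7)=74997232926525/4611686018427387904, P(S=9)=14999446585305/4611686018427387904, P(S=11)=2618950991085/4611686018427387904, P(S=13)=396810756225/4611686018427387904, P(S=15)=51757924725/4611686018427387904, P(S=17)=5750880525/4611686018427387904, P(S=19)=536748849/4611686018427387904, P(S=21)=41288373/4611686018427387904, P(S=23)=2548665/4611686018427387904, P(S=25)=121365/4611686018427387904, P(S=27)=4185/4611686018427387904, P(S=29)=93/4611686018427387904, P(S=31)=1/4611686018427387904
E[|S_31|] = Σ_m |m|·P(S_31=m) = 1117219473235224019/72057594037927936

Answer: 1117219473235224019/72057594037927936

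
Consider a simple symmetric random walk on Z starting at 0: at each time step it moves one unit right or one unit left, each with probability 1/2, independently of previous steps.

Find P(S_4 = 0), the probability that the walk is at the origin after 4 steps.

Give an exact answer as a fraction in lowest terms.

To return to 0 after 4 steps: need exactly 2 steps of +1 and 2 of -1.
Favorable paths: C(4,2) = 6
Total paths: 2^4 = 16
P = 6/16 = 3/8

Answer: 3/8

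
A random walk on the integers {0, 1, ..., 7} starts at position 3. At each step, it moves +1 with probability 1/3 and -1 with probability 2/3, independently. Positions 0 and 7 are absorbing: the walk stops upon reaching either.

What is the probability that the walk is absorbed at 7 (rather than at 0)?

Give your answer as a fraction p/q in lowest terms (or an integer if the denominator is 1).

Biased walk: p = 1/3, q = 2/3, r = q/p = 2
Gambler's ruin: P(hit 7 before 0 | start at 3) = (1 - r^a)/(1 - r^N)
r^3 = 8; r^7 = 128
P = (1 - 8) / (1 - 128) = -7 / -127 = 7/127

Answer: 7/127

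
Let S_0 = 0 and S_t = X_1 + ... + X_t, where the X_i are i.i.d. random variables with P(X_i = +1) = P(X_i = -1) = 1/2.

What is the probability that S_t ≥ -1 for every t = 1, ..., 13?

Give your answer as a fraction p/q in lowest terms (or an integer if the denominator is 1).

Answer: 429/1024

Derivation:
Let f(t,s) = #length-t paths at position s with S_1..S_t all ≥ -1.
f(t,s) = f(t-1,s-1) + f(t-1,s+1) for s ≥ -1; f(t,s) = 0 for s < -1.
t=0: f(0,0)=1
t=1: f(1,-1)=1 f(1,1)=1
t=2: f(2,0)=2 f(2,2)=1
t=3: f(3,-1)=2 f(3,1)=3 f(3,3)=1
t=4: f(4,0)=5 f(4,2)=4 f(4,4)=1
t=5: f(5,-1)=5 f(5,1)=9 f(5,3)=5 f(5,5)=1
t=6: f(6,0)=14 f(6,2)=14 f(6,4)=6 f(6,6)=1
t=7: f(7,-1)=14 f(7,1)=28 f(7,3)=20 f(7,5)=7 f(7,7)=1
t=8: f(8,0)=42 f(8,2)=48 f(8,4)=27 f(8,6)=8 f(8,8)=1
t=9: f(9,-1)=42 f(9,1)=90 f(9,3)=75 f(9,5)=35 f(9,7)=9 f(9,9)=1
t=10: f(10,0)=132 f(10,2)=165 f(10,4)=110 f(10,6)=44 f(10,8)=10 f(10,10)=1
t=11: f(11,-1)=132 f(11,1)=297 f(11,3)=275 f(11,5)=154 f(11,7)=54 f(11,9)=11 f(11,11)=1
t=12: f(12,0)=429 f(12,2)=572 f(12,4)=429 f(12,6)=208 f(12,8)=65 f(12,10)=12 f(12,12)=1
t=13: f(13,-1)=429 f(13,1)=1001 f(13,3)=1001 f(13,5)=637 f(13,7)=273 f(13,9)=77 f(13,11)=13 f(13,13)=1
Σ_s f(13,s) = 3432
P = 3432/8192 = 429/1024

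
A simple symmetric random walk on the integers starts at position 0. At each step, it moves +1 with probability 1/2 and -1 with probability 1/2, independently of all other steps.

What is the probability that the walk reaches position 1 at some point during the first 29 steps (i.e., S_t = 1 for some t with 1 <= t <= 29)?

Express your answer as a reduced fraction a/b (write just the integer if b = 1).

Answer: 57414019/67108864

Derivation:
Count via complement. Let g(t,s) = #length-t paths at position s with S_1..S_t all ≠ 1.
g(t,s) = g(t-1,s-1) + g(t-1,s+1) for s ≠ 1; g(t,1) = 0.
t=0: g(0,0)=1
t=1: g(1,-1)=1
t=2: g(2,-2)=1 g(2,0)=1
t=3: g(3,-3)=1 g(3,-1)=2
t=4: g(4,-4)=1 g(4,-2)=3 g(4,0)=2
t=5: g(5,-5)=1 g(5,-3)=4 g(5,-1)=5
t=6: g(6,-6)=1 g(6,-4)=5 g(6,-2)=9 g(6,0)=5
t=7: g(7,-7)=1 g(7,-5)=6 g(7,-3)=14 g(7,-1)=14
t=8: g(8,-8)=1 g(8,-6)=7 g(8,-4)=20 g(8,-2)=28 g(8,0)=14
t=9: g(9,-9)=1 g(9,-7)=8 g(9,-5)=27 g(9,-3)=48 g(9,-1)=42
t=10: g(10,-10)=1 g(10,-8)=9 g(10,-6)=35 g(10,-4)=75 g(10,-2)=90 g(10,0)=42
t=11: g(11,-11)=1 g(11,-9)=10 g(11,-7)=44 g(11,-5)=110 g(11,-3)=165 g(11,-1)=132
t=12: g(12,-12)=1 g(12,-10)=11 g(12,-8)=54 g(12,-6)=154 g(12,-4)=275 g(12,-2)=297 g(12,0)=132
t=13: g(13,-13)=1 g(13,-11)=12 g(13,-9)=65 g(13,-7)=208 g(13,-5)=429 g(13,-3)=572 g(13,-1)=429
t=14: g(14,-14)=1 g(14,-12)=13 g(14,-10)=77 g(14,-8)=273 g(14,-6)=637 g(14,-4)=1001 g(14,-2)=1001 g(14,0)=429
t=15: g(15,-15)=1 g(15,-13)=14 g(15,-11)=90 g(15,-9)=350 g(15,-7)=910 g(15,-5)=1638 g(15,-3)=2002 g(15,-1)=1430
t=16: g(16,-16)=1 g(16,-14)=15 g(16,-12)=104 g(16,-10)=440 g(16,-8)=1260 g(16,-6)=2548 g(16,-4)=3640 g(16,-2)=3432 g(16,0)=1430
t=17: g(17,-17)=1 g(17,-15)=16 g(17,-13)=119 g(17,-11)=544 g(17,-9)=1700 g(17,-7)=3808 g(17,-5)=6188 g(17,-3)=7072 g(17,-1)=4862
t=18: g(18,-18)=1 g(18,-16)=17 g(18,-14)=135 g(18,-12)=663 g(18,-10)=2244 g(18,-8)=5508 g(18,-6)=9996 g(18,-4)=13260 g(18,-2)=11934 g(18,0)=4862
t=19: g(19,-19)=1 g(19,-17)=18 g(19,-15)=152 g(19,-13)=798 g(19,-11)=2907 g(19,-9)=7752 g(19,-7)=15504 g(19,-5)=23256 g(19,-3)=25194 g(19,-1)=16796
t=20: g(20,-20)=1 g(20,-18)=19 g(20,-16)=170 g(20,-14)=950 g(20,-12)=3705 g(20,-10)=10659 g(20,-8)=23256 g(20,-6)=38760 g(20,-4)=48450 g(20,-2)=41990 g(20,0)=16796
t=21: g(21,-21)=1 g(21,-19)=20 g(21,-17)=189 g(21,-15)=1120 g(21,-13)=4655 g(21,-11)=14364 g(21,-9)=33915 g(21,-7)=62016 g(21,-5)=87210 g(21,-3)=90440 g(21,-1)=58786
t=22: g(22,-22)=1 g(22,-20)=21 g(22,-18)=209 g(22,-16)=1309 g(22,-14)=5775 g(22,-12)=19019 g(22,-10)=48279 g(22,-8)=95931 g(22,-6)=149226 g(22,-4)=177650 g(22,-2)=149226 g(22,0)=58786
t=23: g(23,-23)=1 g(23,-21)=22 g(23,-19)=230 g(23,-17)=1518 g(23,-15)=7084 g(23,-13)=24794 g(23,-11)=67298 g(23,-9)=144210 g(23,-7)=245157 g(23,-5)=326876 g(23,-3)=326876 g(23,-1)=208012
t=24: g(24,-24)=1 g(24,-22)=23 g(24,-20)=252 g(24,-18)=1748 g(24,-16)=8602 g(24,-14)=31878 g(24,-12)=92092 g(24,-10)=211508 g(24,-8)=389367 g(24,-6)=572033 g(24,-4)=653752 g(24,-2)=534888 g(24,0)=208012
t=25: g(25,-25)=1 g(25,-23)=24 g(25,-21)=275 g(25,-19)=2000 g(25,-17)=10350 g(25,-15)=40480 g(25,-13)=123970 g(25,-11)=303600 g(25,-9)=600875 g(25,-7)=961400 g(25,-5)=1225785 g(25,-3)=1188640 g(25,-1)=742900
t=26: g(26,-26)=1 g(26,-24)=25 g(26,-22)=299 g(26,-20)=2275 g(26,-18)=12350 g(26,-16)=50830 g(26,-14)=164450 g(26,-12)=427570 g(26,-10)=904475 g(26,-8)=1562275 g(26,-6)=2187185 g(26,-4)=2414425 g(26,-2)=1931540 g(26,0)=742900
t=27: g(27,-27)=1 g(27,-25)=26 g(27,-23)=324 g(27,-21)=2574 g(27,-19)=14625 g(27,-17)=63180 g(27,-15)=215280 g(27,-13)=592020 g(27,-11)=1332045 g(27,-9)=2466750 g(27,-7)=3749460 g(27,-5)=4601610 g(27,-3)=4345965 g(27,-1)=2674440
t=28: g(28,-28)=1 g(28,-26)=27 g(28,-24)=350 g(28,-22)=2898 g(28,-20)=17199 g(28,-18)=77805 g(28,-16)=278460 g(28,-14)=807300 g(28,-12)=1924065 g(28,-10)=3798795 g(28,-8)=6216210 g(28,-6)=8351070 g(28,-4)=8947575 g(28,-2)=7020405 g(28,0)=2674440
t=29: g(29,-29)=1 g(29,-27)=28 g(29,-25)=377 g(29,-23)=3248 g(29,-21)=20097 g(29,-19)=95004 g(29,-17)=356265 g(29,-15)=1085760 g(29,-13)=2731365 g(29,-11)=5722860 g(29,-9)=10015005 g(29,-7)=14567280 g(29,-5)=17298645 g(29,-3)=15967980 g(29,-1)=9694845
Paths never hitting 1: Σ_s g(29,s) = 77558760
Paths hitting 1: 2^29 - 77558760 = 459312152
P = 459312152/536870912 = 57414019/67108864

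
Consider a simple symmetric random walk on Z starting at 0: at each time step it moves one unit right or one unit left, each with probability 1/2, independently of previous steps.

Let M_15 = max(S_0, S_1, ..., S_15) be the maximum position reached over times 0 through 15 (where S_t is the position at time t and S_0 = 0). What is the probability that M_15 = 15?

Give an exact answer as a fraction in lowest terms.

Let M_15 = max(S_0,...,S_15). Use the reflection principle: for j ≥ 1, #{paths with M_15 ≥ j} = #{S_15 ≥ j} + #{S_15 ≥ j+1}.
By reflection, #{M_15 ≥ 15} = #{S_15 ≥ 15} + #{S_15 ≥ 16} = 1 + 0 = 1.
#{M_15 ≥ 16} = #{S_15 ≥ 16} + #{S_15 ≥ 17} = 0 + 0 = 0.
#{M_15 = 15} = 1 - 0 = 1.
P(M_15 = 15) = 1/32768 = 1/32768

Answer: 1/32768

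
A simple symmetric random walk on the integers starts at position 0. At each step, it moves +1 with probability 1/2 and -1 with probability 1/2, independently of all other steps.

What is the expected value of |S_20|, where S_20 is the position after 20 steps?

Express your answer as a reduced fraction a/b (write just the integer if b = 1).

S_20 takes values m ≡ 0 (mod 2) with |m| ≤ 20; P(S_20=m) = C(20,(20+m)/2)/2^20.
Total paths: 2^20 = 1048576
Distribution: P(S=-20)=1/1048576, P(S=-18)=20/1048576, P(S=-16)=190/1048576, P(S=-14)=1140/1048576, P(S=-12)=4845/1048576, P(S=-10)=15504/1048576, P(S=-8)=38760/1048576, P(S=-6)=77520/1048576, P(S=-4)=125970/1048576, P(S=-2)=167960/1048576, P(S=0)=184756/1048576, P(S=2)=167960/1048576, P(S=4)=125970/1048576, P(S=6)=77520/1048576, P(S=8)=38760/1048576, P(S=10)=15504/1048576, P(S=12)=4845/1048576, P(S=14)=1140/1048576, P(S=16)=190/1048576, P(S=18)=20/1048576, P(S=20)=1/1048576
E[|S_20|] = Σ_m |m|·P(S_20=m) = 3695120/1048576 = 230945/65536

Answer: 230945/65536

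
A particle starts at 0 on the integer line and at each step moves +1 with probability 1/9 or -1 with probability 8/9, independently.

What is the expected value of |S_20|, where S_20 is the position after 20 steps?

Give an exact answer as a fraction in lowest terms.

S_20 takes values m ≡ 0 (mod 2) with |m| ≤ 20; P(S_20=m) = C(20,(20+m)/2) · (1/9)^((20+m)/2) · (8/9)^((20-m)/2).
Distribution: P(S=-20)=1152921504606846976/12157665459056928801, P(S=-18)=2882303761517117440/12157665459056928801, P(S=-16)=3422735716801576960/12157665459056928801, P(S=-14)=855683929200394240/4052555153018976267, P(S=-12)=454582087387709440/4052555153018976267, P(S=-10)=181832834955083776/4052555153018976267, P(S=-8)=56822760923463680/4052555153018976267, P(S=-6)=14205690230865920/4052555153018976267, P(S=-4)=2885530828144640/4052555153018976267, P(S=-2)=1442765414072320/12157665459056928801, P(S=0)=198380244434944/12157665459056928801, P(S=2)=22543209594880/12157665459056928801, P(S=4)=704475299840/4052555153018976267, P(S=6)=54190407680/4052555153018976267, P(S=8)=3386900480/4052555153018976267, P(S=10)=169345024/4052555153018976267, P(S=12)=6615040/4052555153018976267, P(S=14)=194560/4052555153018976267, P(S=16)=12160/12157665459056928801, P(S=18)=160/12157665459056928801, P(S=20)=1/12157665459056928801
E[|S_20|] = Σ_m |m|·P(S_20=m) = 189119349678544089940/12157665459056928801

Answer: 189119349678544089940/12157665459056928801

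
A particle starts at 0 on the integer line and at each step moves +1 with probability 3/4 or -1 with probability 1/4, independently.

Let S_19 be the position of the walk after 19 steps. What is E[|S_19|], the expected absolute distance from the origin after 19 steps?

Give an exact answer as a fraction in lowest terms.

S_19 takes values m ≡ 1 (mod 2) with |m| ≤ 19; P(S_19=m) = C(19,(19+m)/2) · (3/4)^((19+m)/2) · (1/4)^((19-m)/2).
Distribution: P(S=-19)=1/274877906944, P(S=-17)=57/274877906944, P(S=-15)=1539/274877906944, P(S=-13)=26163/274877906944, P(S=-11)=78489/68719476736, P(S=-9)=706401/68719476736, P(S=-7)=4944807/68719476736, P(S=-5)=27549639/68719476736, P(S=-3)=247946751/137438953472, P(S=-1)=909138087/137438953472, P(S=1)=2727414261/137438953472, P(S=3)=6694562277/137438953472, P(S=5)=6694562277/68719476736, P(S=7)=10814292909/68719476736, P(S=9)=13904090883/68719476736, P(S=11)=13904090883/68719476736, P(S=13)=41712272649/274877906944, P(S=15)=22082967873/274877906944, P(S=17)=7360989291/274877906944, P(S=19)=1162261467/274877906944
E[|S_19|] = Σ_m |m|·P(S_19=m) = 163711838773/17179869184

Answer: 163711838773/17179869184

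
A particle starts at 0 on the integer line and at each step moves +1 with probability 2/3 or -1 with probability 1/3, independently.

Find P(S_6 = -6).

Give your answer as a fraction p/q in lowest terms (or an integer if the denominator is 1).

To reach position -6 after 6 steps: need 0 steps of +1 and 6 steps of -1.
Number of such sequences: C(6,0) = 1
Each has probability (2/3)^0 · (1/3)^6 = 1/729
P = 1 · 1/729 = 1/729

Answer: 1/729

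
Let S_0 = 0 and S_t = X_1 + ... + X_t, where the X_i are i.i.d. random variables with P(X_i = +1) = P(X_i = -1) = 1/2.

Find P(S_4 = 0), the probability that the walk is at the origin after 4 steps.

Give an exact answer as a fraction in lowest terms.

To return to 0 after 4 steps: need exactly 2 steps of +1 and 2 of -1.
Favorable paths: C(4,2) = 6
Total paths: 2^4 = 16
P = 6/16 = 3/8

Answer: 3/8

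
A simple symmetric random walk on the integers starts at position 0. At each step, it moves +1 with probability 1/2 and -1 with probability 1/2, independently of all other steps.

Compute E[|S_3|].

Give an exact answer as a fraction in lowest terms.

S_3 takes values m ≡ 1 (mod 2) with |m| ≤ 3; P(S_3=m) = C(3,(3+m)/2)/2^3.
Total paths: 2^3 = 8
Distribution: P(S=-3)=1/8, P(S=-1)=3/8, P(S=1)=3/8, P(S=3)=1/8
E[|S_3|] = Σ_m |m|·P(S_3=m) = 12/8 = 3/2

Answer: 3/2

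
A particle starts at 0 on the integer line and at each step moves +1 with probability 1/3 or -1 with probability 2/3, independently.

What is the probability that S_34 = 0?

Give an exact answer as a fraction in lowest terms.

Answer: 11328534609920/617673396283947

Derivation:
To be at 0 after 34 steps: need exactly 17 steps of +1 and 17 of -1.
Number of such sequences: C(34,17) = 2333606220
Each has probability (1/3)^17 · (2/3)^17 = 131072/16677181699666569
P = 2333606220 · 131072/16677181699666569 = 11328534609920/617673396283947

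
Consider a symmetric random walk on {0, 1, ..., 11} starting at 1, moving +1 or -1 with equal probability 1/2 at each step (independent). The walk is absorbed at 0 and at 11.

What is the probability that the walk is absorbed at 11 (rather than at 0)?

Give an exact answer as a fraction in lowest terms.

Answer: 1/11

Derivation:
Symmetric walk (p = 1/2): the harmonic-function argument gives P(hit 11 before 0 | start at 1) = a/N.
P = 1/11 = 1/11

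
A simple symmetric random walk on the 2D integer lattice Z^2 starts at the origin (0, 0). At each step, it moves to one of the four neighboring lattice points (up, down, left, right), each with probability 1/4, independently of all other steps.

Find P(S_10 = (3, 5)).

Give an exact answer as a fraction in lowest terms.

Let h be the number of horizontal steps (so 10-h are vertical). To end at (3,5) need (h+3)/2 right-steps and ((10-h)+5)/2 up-steps.
Sum over h with 3 ≤ h ≤ 5, h ≡ 1 (mod 2), 10-h ≡ 1 (mod 2):
h=3: C(10,3)·C(3,3)·C(7,6) = 120·1·7 = 840
h=5: C(10,5)·C(5,4)·C(5,5) = 252·5·1 = 1260
Total favorable: 2100
Total paths: 4^10 = 1048576
P = 2100/1048576 = 525/262144

Answer: 525/262144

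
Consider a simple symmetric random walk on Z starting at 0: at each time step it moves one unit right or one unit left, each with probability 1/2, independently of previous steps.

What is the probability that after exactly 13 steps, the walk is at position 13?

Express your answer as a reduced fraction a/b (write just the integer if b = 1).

Answer: 1/8192

Derivation:
To reach position 13 after 13 steps: need 13 steps of +1 and 0 of -1.
Favorable paths: C(13,13) = 1
Total paths: 2^13 = 8192
P = 1/8192 = 1/8192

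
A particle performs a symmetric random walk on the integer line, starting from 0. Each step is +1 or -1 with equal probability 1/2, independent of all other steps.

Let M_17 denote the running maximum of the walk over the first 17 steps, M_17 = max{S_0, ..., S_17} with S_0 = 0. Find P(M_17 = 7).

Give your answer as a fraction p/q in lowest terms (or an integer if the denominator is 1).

Answer: 1547/32768

Derivation:
Let M_17 = max(S_0,...,S_17). Use the reflection principle: for j ≥ 1, #{paths with M_17 ≥ j} = #{S_17 ≥ j} + #{S_17 ≥ j+1}.
By reflection, #{M_17 ≥ 7} = #{S_17 ≥ 7} + #{S_17 ≥ 8} = 9402 + 3214 = 12616.
#{M_17 ≥ 8} = #{S_17 ≥ 8} + #{S_17 ≥ 9} = 3214 + 3214 = 6428.
#{M_17 = 7} = 12616 - 6428 = 6188.
P(M_17 = 7) = 6188/131072 = 1547/32768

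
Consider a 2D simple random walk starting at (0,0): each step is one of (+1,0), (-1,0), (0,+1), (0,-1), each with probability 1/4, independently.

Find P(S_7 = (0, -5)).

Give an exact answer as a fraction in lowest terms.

Answer: 49/16384

Derivation:
Let h be the number of horizontal steps (so 7-h are vertical). To end at (0,-5) need (h+0)/2 right-steps and ((7-h)-5)/2 up-steps.
Sum over h with 0 ≤ h ≤ 2, h ≡ 0 (mod 2), 7-h ≡ 1 (mod 2):
h=0: C(7,0)·C(0,0)·C(7,1) = 1·1·7 = 7
h=2: C(7,2)·C(2,1)·C(5,0) = 21·2·1 = 42
Total favorable: 49
Total paths: 4^7 = 16384
P = 49/16384 = 49/16384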